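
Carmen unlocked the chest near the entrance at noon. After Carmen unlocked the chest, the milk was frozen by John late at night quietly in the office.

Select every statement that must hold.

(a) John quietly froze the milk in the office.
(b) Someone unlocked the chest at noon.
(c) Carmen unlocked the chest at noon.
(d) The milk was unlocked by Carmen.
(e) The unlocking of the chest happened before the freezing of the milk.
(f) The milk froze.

(a), (b), (c), (e), (f)

(a) Entailed — dropping 'late at night' leaves a sub-description the original still satisfies.
(b) Entailed — every conjunct here is already in the original unlocking event.
(c) Entailed — the original entails any weakening of itself; this just drops 'near the entrance'.
(d) Not entailed — Carmen unlocked the chest, not the milk; the milk belongs to the freezing event.
(e) Entailed — the narrative places the unlocking before the freezing.
(f) Entailed — 'John froze the milk' is causative; it entails the inchoative 'the milk froze'.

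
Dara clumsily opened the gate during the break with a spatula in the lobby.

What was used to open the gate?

a spatula

'with a spatula' marks the instrument of the opening event.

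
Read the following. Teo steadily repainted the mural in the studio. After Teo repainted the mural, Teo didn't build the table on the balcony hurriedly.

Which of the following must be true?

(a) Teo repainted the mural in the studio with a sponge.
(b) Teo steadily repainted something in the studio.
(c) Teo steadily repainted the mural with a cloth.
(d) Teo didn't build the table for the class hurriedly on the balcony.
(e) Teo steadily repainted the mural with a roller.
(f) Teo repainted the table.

(b), (d)

(a) Not entailed — 'with a sponge' adds information not in the original event.
(b) Entailed — this follows by dropping conjuncts from the repainting event's description.
(c) Not entailed — 'with a cloth' adds information not in the original event.
(d) Entailed — under negation, adding a further restriction is entailed: if no such building event occurred, none occurred for the class either.
(e) Not entailed — 'with a roller' adds information not in the original event.
(f) Not entailed — Teo repainted the mural, not the table; the table belongs to the building event.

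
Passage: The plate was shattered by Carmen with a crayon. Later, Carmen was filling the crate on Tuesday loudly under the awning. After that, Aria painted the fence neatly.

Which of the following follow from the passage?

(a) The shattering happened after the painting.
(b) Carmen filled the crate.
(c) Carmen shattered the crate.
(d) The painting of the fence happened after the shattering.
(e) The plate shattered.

(a) Not entailed — the narrative places the shattering before the painting, not after.
(b) Not entailed — 'was filling' is progressive on an accomplishment; it does not entail the completed 'filled'.
(c) Not entailed — Carmen shattered the plate, not the crate; the crate belongs to the filling event.
(d) Entailed — the narrative places the shattering before the painting.
(e) Entailed — 'Carmen shattered the plate' is causative; it entails the inchoative 'the plate shattered'.

(d), (e)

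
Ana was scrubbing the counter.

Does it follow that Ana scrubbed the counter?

'scrub' is atelic; if Ana was scrubbing the counter, then Ana scrubbed the counter (for some time).

yes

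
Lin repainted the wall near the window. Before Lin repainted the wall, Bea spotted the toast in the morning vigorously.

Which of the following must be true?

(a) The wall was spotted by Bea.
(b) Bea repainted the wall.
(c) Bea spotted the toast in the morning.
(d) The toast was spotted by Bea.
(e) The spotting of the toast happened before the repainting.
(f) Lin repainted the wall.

(a) Not entailed — Bea spotted the toast, not the wall; the wall belongs to the repainting event.
(b) Not entailed — the passage has Lin repainting the wall, not Bea.
(c) Entailed — every conjunct here is already in the original spotting event.
(d) Entailed — this follows by dropping conjuncts from the spotting event's description.
(e) Entailed — the narrative places the spotting before the repainting.
(f) Entailed — dropping 'near the window' leaves a sub-description the original still satisfies.

(c), (d), (e), (f)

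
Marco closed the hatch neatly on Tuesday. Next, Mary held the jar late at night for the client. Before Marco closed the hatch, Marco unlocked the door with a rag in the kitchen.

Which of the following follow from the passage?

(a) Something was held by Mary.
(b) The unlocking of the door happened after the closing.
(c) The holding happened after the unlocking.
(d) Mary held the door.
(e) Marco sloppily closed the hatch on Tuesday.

(a), (c)

(a) Entailed — this follows by dropping conjuncts from the holding event's description.
(b) Not entailed — the narrative places the unlocking before the closing, not after.
(c) Entailed — the narrative places the unlocking before the holding.
(d) Not entailed — Mary held the jar, not the door; the door belongs to the unlocking event.
(e) Not entailed — 'sloppily' adds a manner not in (and inconsistent with) the original.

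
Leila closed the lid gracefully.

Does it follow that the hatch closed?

Nothing is said about any hatch; only the lid is affected.

no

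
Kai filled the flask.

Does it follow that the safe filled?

no

Nothing is said about any safe; only the flask is affected.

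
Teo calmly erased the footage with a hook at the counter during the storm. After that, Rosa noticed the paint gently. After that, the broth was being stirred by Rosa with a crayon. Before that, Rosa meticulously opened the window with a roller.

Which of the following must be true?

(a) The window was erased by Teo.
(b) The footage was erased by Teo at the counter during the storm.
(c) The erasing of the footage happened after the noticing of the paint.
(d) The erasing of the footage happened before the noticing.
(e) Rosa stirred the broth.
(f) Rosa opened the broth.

(a) Not entailed — Teo erased the footage, not the window; the window belongs to the opening event.
(b) Entailed — dropping 'calmly', 'with a hook' leaves a sub-description the original still satisfies.
(c) Not entailed — the narrative places the erasing before the noticing, not after.
(d) Entailed — the narrative places the erasing before the noticing.
(e) Entailed — 'stir' is an activity; 'was stirring' entails that some stirring happened, so 'stirred' holds.
(f) Not entailed — Rosa opened the window, not the broth; the broth belongs to the stirring event.

(b), (d), (e)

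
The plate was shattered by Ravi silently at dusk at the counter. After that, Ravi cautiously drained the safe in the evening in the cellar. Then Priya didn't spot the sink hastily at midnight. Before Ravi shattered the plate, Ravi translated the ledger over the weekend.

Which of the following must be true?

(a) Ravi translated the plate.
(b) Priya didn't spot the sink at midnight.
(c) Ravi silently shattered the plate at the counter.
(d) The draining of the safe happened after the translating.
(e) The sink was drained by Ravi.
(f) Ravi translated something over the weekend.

(a) Not entailed — Ravi translated the ledger, not the plate; the plate belongs to the shattering event.
(b) Not entailed — dropping 'hastily' under negation is not valid — the original leaves open that Priya spotted the sink some other way.
(c) Entailed — this follows by dropping conjuncts from the shattering event's description.
(d) Entailed — the narrative places the translating before the draining.
(e) Not entailed — Ravi drained the safe, not the sink; the sink belongs to the spotting event.
(f) Entailed — this follows by dropping conjuncts from the translating event's description.

(c), (d), (f)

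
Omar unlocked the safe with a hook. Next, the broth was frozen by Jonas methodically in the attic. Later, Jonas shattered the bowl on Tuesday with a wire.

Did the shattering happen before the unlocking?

no

The narrative orders the unlocking before the shattering.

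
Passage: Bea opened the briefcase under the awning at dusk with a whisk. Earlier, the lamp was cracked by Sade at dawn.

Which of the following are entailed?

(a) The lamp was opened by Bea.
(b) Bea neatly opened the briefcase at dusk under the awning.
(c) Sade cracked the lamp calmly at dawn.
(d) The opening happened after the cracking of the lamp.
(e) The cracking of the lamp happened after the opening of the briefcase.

(a) Not entailed — Bea opened the briefcase, not the lamp; the lamp belongs to the cracking event.
(b) Not entailed — 'neatly' adds information not in the original event.
(c) Not entailed — 'calmly' adds information not in the original event.
(d) Entailed — the narrative places the cracking before the opening.
(e) Not entailed — the narrative places the cracking before the opening, not after.

(d)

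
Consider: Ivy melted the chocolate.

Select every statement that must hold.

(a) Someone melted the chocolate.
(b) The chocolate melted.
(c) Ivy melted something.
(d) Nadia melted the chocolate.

(a), (b), (c)

(a) Entailed — the original entails any weakening of itself; this just generalizes the agent.
(b) Entailed — 'Ivy melted the chocolate' is causative; it entails the inchoative 'the chocolate melted'.
(c) Entailed — this follows by dropping conjuncts from the melting event's description.
(d) Not entailed — the passage has Ivy melting the chocolate, not Nadia.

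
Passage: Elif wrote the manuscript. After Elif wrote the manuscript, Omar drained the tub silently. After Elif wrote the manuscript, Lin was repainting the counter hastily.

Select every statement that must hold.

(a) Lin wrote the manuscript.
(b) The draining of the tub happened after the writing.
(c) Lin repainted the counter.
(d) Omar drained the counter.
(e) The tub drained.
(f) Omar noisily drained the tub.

(b), (e)

(a) Not entailed — the passage has Elif writing the manuscript, not Lin.
(b) Entailed — the narrative places the writing before the draining.
(c) Not entailed — 'was repainting' is progressive on an accomplishment; it does not entail the completed 'repainted'.
(d) Not entailed — Omar drained the tub, not the counter; the counter belongs to the repainting event.
(e) Entailed — 'Omar drained the tub' is causative; it entails the inchoative 'the tub drained'.
(f) Not entailed — 'noisily' adds a manner not in (and inconsistent with) the original.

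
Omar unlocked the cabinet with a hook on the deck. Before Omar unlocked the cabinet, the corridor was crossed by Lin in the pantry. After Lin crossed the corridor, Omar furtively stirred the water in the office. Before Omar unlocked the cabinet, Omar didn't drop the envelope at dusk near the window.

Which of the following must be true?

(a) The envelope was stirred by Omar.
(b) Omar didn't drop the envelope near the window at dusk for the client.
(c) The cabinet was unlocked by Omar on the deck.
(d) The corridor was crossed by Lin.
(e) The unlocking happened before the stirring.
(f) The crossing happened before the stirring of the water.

(a) Not entailed — Omar stirred the water, not the envelope; the envelope belongs to the dropping event.
(b) Entailed — under negation, adding a further restriction is entailed: if no such dropping event occurred, none occurred for the client either.
(c) Entailed — dropping 'with a hook' leaves a sub-description the original still satisfies.
(d) Entailed — every conjunct here is already in the original crossing event.
(e) Not entailed — the narrative doesn't order the unlocking relative to the stirring.
(f) Entailed — the narrative places the crossing before the stirring.

(b), (c), (d), (f)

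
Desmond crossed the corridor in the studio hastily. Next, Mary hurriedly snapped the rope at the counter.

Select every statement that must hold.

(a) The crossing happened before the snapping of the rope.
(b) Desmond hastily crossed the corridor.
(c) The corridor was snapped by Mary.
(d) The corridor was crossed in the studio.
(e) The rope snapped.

(a), (b), (d), (e)

(a) Entailed — the narrative places the crossing before the snapping.
(b) Entailed — every conjunct here is already in the original crossing event.
(c) Not entailed — Mary snapped the rope, not the corridor; the corridor belongs to the crossing event.
(d) Entailed — this follows by dropping conjuncts from the crossing event's description.
(e) Entailed — 'Mary snapped the rope' is causative; it entails the inchoative 'the rope snapped'.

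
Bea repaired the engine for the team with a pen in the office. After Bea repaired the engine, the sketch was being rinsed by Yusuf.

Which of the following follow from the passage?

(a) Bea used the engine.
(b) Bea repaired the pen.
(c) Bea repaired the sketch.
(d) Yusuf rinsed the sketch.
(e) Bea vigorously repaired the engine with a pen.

(a) Not entailed — the engine is the patient, not an instrument — Bea used a pen.
(b) Not entailed — the pen is the instrument, not what was repaired.
(c) Not entailed — Bea repaired the engine, not the sketch; the sketch belongs to the rinsing event.
(d) Entailed — 'rinse' is an activity; 'was rinsing' entails that some rinsing happened, so 'rinsed' holds.
(e) Not entailed — 'vigorously' adds information not in the original event.

(d)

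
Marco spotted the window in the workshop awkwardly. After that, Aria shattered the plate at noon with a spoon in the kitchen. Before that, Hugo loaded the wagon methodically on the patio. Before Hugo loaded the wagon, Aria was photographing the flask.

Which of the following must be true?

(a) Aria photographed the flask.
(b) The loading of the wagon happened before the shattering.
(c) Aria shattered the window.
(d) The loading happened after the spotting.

(b)

(a) Not entailed — 'was photographing' is progressive on an accomplishment; it does not entail the completed 'photographed'.
(b) Entailed — the narrative places the loading before the shattering.
(c) Not entailed — Aria shattered the plate, not the window; the window belongs to the spotting event.
(d) Not entailed — the narrative doesn't order the spotting relative to the loading.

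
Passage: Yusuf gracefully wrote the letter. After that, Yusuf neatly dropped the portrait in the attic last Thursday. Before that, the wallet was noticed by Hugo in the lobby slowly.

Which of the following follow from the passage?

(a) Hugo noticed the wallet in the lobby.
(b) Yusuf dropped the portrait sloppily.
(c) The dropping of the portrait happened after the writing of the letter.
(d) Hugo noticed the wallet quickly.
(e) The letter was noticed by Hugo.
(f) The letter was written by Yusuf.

(a) Entailed — the original entails any weakening of itself; this just drops 'slowly'.
(b) Not entailed — 'sloppily' adds a manner not in (and inconsistent with) the original.
(c) Entailed — the narrative places the writing before the dropping.
(d) Not entailed — 'quickly' adds a manner not in (and inconsistent with) the original.
(e) Not entailed — Hugo noticed the wallet, not the letter; the letter belongs to the writing event.
(f) Entailed — the original entails any weakening of itself; this just drops 'gracefully'.

(a), (c), (f)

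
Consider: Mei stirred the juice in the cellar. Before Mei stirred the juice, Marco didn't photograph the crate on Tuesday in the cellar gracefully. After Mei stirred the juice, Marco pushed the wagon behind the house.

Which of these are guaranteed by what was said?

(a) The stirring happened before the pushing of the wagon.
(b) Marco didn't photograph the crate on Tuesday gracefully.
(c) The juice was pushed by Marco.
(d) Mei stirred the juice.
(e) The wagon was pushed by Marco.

(a) Entailed — the narrative places the stirring before the pushing.
(b) Not entailed — dropping 'in the cellar' under negation is not valid — the original leaves open that Marco photographed the crate some other way.
(c) Not entailed — Marco pushed the wagon, not the juice; the juice belongs to the stirring event.
(d) Entailed — the original entails any weakening of itself; this just drops 'in the cellar'.
(e) Entailed — every conjunct here is already in the original pushing event.

(a), (d), (e)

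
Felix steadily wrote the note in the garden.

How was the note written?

steadily

'steadily' marks the manner of the writing event.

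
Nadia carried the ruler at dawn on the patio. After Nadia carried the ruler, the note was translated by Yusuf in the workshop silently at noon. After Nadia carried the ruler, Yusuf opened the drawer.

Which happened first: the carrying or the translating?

The connectives place the carrying before the translating.

the carrying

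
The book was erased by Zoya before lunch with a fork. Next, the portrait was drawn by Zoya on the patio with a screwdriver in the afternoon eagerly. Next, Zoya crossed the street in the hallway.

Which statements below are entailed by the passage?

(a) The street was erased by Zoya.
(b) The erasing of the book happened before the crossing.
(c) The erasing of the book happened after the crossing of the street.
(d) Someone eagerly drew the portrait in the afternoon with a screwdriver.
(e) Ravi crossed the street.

(a) Not entailed — Zoya erased the book, not the street; the street belongs to the crossing event.
(b) Entailed — the narrative places the erasing before the crossing.
(c) Not entailed — the narrative places the erasing before the crossing, not after.
(d) Entailed — this follows by dropping conjuncts from the drawing event's description.
(e) Not entailed — the passage has Zoya crossing the street, not Ravi.

(b), (d)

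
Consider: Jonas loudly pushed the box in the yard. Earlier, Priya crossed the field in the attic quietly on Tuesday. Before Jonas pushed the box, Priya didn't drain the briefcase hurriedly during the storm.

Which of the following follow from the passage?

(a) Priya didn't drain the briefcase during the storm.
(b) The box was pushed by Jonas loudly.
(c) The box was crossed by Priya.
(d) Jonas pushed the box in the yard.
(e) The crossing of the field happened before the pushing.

(a) Not entailed — dropping 'hurriedly' under negation is not valid — the original leaves open that Priya drained the briefcase some other way.
(b) Entailed — the original entails any weakening of itself; this just drops 'in the yard'.
(c) Not entailed — Priya crossed the field, not the box; the box belongs to the pushing event.
(d) Entailed — dropping 'loudly' leaves a sub-description the original still satisfies.
(e) Entailed — the narrative places the crossing before the pushing.

(b), (d), (e)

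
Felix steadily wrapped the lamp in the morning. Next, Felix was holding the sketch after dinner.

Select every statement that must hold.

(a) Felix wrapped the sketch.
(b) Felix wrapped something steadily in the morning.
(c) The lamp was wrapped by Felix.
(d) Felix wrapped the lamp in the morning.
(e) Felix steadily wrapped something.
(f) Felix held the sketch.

(b), (c), (d), (e), (f)

(a) Not entailed — Felix wrapped the lamp, not the sketch; the sketch belongs to the holding event.
(b) Entailed — this follows by dropping conjuncts from the wrapping event's description.
(c) Entailed — every conjunct here is already in the original wrapping event.
(d) Entailed — dropping 'steadily' leaves a sub-description the original still satisfies.
(e) Entailed — dropping 'in the morning' and generalizing the patient leaves a sub-description the original still satisfies.
(f) Entailed — 'hold' is an activity; 'was holding' entails that some holding happened, so 'held' holds.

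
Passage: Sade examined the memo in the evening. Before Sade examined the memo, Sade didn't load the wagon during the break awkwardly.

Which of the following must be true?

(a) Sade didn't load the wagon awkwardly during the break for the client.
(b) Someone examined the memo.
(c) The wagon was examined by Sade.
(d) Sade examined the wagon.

(a) Entailed — under negation, adding a further restriction is entailed: if no such loading event occurred, none occurred for the client either.
(b) Entailed — dropping 'in the evening' and generalizing the agent leaves a sub-description the original still satisfies.
(c) Not entailed — Sade examined the memo, not the wagon; the wagon belongs to the loading event.
(d) Not entailed — Sade examined the memo, not the wagon; the wagon belongs to the loading event.

(a), (b)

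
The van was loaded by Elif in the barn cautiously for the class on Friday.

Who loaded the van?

'Elif' marks the agent of the loading event.

Elif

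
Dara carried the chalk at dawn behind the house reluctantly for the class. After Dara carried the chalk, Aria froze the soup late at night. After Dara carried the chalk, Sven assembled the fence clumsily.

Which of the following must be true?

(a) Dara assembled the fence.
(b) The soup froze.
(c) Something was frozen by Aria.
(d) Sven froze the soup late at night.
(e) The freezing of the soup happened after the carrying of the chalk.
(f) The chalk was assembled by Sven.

(b), (c), (e)

(a) Not entailed — the passage has Sven assembling the fence, not Dara.
(b) Entailed — 'Aria froze the soup' is causative; it entails the inchoative 'the soup froze'.
(c) Entailed — every conjunct here is already in the original freezing event.
(d) Not entailed — the passage has Aria freezing the soup, not Sven.
(e) Entailed — the narrative places the carrying before the freezing.
(f) Not entailed — Sven assembled the fence, not the chalk; the chalk belongs to the carrying event.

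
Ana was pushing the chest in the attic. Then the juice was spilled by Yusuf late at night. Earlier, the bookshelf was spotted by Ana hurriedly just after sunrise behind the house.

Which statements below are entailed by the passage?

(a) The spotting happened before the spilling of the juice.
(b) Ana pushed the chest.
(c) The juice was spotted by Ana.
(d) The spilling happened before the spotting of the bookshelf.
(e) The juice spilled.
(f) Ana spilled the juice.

(a) Entailed — the narrative places the spotting before the spilling.
(b) Entailed — 'push' is an activity; 'was pushing' entails that some pushing happened, so 'pushed' holds.
(c) Not entailed — Ana spotted the bookshelf, not the juice; the juice belongs to the spilling event.
(d) Not entailed — the narrative places the spotting before the spilling, not after.
(e) Entailed — 'Yusuf spilled the juice' is causative; it entails the inchoative 'the juice spilled'.
(f) Not entailed — the passage has Yusuf spilling the juice, not Ana.

(a), (b), (e)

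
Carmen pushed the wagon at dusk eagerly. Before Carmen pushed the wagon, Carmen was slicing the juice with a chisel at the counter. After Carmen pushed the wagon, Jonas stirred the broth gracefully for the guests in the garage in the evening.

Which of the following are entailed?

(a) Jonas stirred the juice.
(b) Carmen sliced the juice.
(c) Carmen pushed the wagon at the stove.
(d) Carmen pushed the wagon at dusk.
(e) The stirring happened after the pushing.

(a) Not entailed — Jonas stirred the broth, not the juice; the juice belongs to the slicing event.
(b) Not entailed — 'was slicing' is progressive on an accomplishment; it does not entail the completed 'sliced'.
(c) Not entailed — 'at the stove' adds information not in the original event.
(d) Entailed — every conjunct here is already in the original pushing event.
(e) Entailed — the narrative places the pushing before the stirring.

(d), (e)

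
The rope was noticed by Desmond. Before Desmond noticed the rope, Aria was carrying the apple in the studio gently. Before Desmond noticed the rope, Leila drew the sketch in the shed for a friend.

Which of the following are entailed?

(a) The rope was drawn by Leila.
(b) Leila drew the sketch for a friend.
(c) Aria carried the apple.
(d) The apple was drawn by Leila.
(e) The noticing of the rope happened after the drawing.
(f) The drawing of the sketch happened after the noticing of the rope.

(a) Not entailed — Leila drew the sketch, not the rope; the rope belongs to the noticing event.
(b) Entailed — dropping 'in the shed' leaves a sub-description the original still satisfies.
(c) Entailed — 'carry' is an activity; 'was carrying' entails that some carrying happened, so 'carried' holds.
(d) Not entailed — Leila drew the sketch, not the apple; the apple belongs to the carrying event.
(e) Entailed — the narrative places the drawing before the noticing.
(f) Not entailed — the narrative places the drawing before the noticing, not after.

(b), (c), (e)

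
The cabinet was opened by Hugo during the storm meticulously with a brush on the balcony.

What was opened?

the cabinet

'the cabinet' marks the patient of the opening event.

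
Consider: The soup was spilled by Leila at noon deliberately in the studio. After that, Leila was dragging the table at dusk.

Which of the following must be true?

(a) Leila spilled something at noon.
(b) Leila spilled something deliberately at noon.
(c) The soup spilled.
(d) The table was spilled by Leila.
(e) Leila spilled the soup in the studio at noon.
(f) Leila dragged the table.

(a), (b), (c), (e), (f)

(a) Entailed — the original entails any weakening of itself; this just drops 'in the studio', 'deliberately' and generalizes the patient.
(b) Entailed — this follows by dropping conjuncts from the spilling event's description.
(c) Entailed — 'Leila spilled the soup' is causative; it entails the inchoative 'the soup spilled'.
(d) Not entailed — Leila spilled the soup, not the table; the table belongs to the dragging event.
(e) Entailed — this follows by dropping conjuncts from the spilling event's description.
(f) Entailed — 'drag' is an activity; 'was dragging' entails that some dragging happened, so 'dragged' holds.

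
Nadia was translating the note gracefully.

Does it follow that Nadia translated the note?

'was translating' is progressive; for an accomplishment like 'translate the note', it doesn't entail completion.

no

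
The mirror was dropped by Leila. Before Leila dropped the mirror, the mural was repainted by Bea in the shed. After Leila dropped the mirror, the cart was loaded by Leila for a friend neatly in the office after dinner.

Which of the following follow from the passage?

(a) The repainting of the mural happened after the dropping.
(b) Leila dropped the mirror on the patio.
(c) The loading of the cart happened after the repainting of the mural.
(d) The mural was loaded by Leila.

(a) Not entailed — the narrative places the repainting before the dropping, not after.
(b) Not entailed — 'on the patio' adds information not in the original event.
(c) Entailed — the narrative places the repainting before the loading.
(d) Not entailed — Leila loaded the cart, not the mural; the mural belongs to the repainting event.

(c)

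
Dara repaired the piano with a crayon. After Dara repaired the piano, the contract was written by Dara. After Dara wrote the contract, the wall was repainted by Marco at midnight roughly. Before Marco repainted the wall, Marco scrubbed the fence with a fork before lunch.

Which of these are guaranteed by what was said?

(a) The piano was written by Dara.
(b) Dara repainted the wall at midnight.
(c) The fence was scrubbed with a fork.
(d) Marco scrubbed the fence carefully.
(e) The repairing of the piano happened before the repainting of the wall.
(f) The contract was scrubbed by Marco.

(a) Not entailed — Dara wrote the contract, not the piano; the piano belongs to the repairing event.
(b) Not entailed — the passage has Marco repainting the wall, not Dara.
(c) Entailed — this follows by dropping conjuncts from the scrubbing event's description.
(d) Not entailed — 'carefully' adds information not in the original event.
(e) Entailed — the narrative places the repairing before the repainting.
(f) Not entailed — Marco scrubbed the fence, not the contract; the contract belongs to the writing event.

(c), (e)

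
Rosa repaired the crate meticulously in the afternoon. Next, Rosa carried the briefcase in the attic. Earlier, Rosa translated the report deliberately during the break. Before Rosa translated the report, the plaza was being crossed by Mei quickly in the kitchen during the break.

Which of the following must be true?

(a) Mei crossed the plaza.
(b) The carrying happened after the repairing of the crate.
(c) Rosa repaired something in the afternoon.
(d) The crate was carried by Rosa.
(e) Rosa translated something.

(b), (c), (e)

(a) Not entailed — 'was crossing' is progressive on an accomplishment; it does not entail the completed 'crossed'.
(b) Entailed — the narrative places the repairing before the carrying.
(c) Entailed — dropping 'meticulously' and generalizing the patient leaves a sub-description the original still satisfies.
(d) Not entailed — Rosa carried the briefcase, not the crate; the crate belongs to the repairing event.
(e) Entailed — dropping 'deliberately', 'during the break' and generalizing the patient leaves a sub-description the original still satisfies.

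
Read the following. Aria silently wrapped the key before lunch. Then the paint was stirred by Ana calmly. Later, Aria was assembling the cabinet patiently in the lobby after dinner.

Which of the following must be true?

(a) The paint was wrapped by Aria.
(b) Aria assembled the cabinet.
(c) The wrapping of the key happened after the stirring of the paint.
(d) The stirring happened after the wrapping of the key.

(a) Not entailed — Aria wrapped the key, not the paint; the paint belongs to the stirring event.
(b) Not entailed — 'was assembling' is progressive on an accomplishment; it does not entail the completed 'assembled'.
(c) Not entailed — the narrative places the wrapping before the stirring, not after.
(d) Entailed — the narrative places the wrapping before the stirring.

(d)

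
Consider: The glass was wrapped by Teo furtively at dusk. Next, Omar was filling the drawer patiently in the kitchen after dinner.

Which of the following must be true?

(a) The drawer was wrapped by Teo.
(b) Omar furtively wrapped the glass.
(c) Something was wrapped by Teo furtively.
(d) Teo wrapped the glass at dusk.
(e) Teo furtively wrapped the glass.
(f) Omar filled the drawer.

(a) Not entailed — Teo wrapped the glass, not the drawer; the drawer belongs to the filling event.
(b) Not entailed — the passage has Teo wrapping the glass, not Omar.
(c) Entailed — the original entails any weakening of itself; this just drops 'at dusk' and generalizes the patient.
(d) Entailed — every conjunct here is already in the original wrapping event.
(e) Entailed — every conjunct here is already in the original wrapping event.
(f) Not entailed — 'was filling' is progressive on an accomplishment; it does not entail the completed 'filled'.

(c), (d), (e)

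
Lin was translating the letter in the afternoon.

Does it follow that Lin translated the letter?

'was translating' is progressive; for an accomplishment like 'translate the letter', it doesn't entail completion.

no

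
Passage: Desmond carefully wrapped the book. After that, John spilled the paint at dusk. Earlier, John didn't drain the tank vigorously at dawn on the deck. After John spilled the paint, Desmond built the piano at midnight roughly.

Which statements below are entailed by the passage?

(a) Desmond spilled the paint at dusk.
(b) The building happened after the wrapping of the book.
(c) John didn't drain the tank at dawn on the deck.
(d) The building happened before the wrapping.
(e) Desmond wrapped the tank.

(a) Not entailed — the passage has John spilling the paint, not Desmond.
(b) Entailed — the narrative places the wrapping before the building.
(c) Not entailed — dropping 'vigorously' under negation is not valid — the original leaves open that John drained the tank some other way.
(d) Not entailed — the narrative places the wrapping before the building, not after.
(e) Not entailed — Desmond wrapped the book, not the tank; the tank belongs to the draining event.

(b)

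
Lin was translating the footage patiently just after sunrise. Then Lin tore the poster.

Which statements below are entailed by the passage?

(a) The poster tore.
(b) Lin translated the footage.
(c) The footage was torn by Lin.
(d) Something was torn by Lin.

(a) Entailed — 'Lin tore the poster' is causative; it entails the inchoative 'the poster tore'.
(b) Not entailed — 'was translating' is progressive on an accomplishment; it does not entail the completed 'translated'.
(c) Not entailed — Lin tore the poster, not the footage; the footage belongs to the translating event.
(d) Entailed — generalizing the patient leaves a sub-description the original still satisfies.

(a), (d)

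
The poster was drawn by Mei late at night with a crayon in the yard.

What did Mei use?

'with a crayon' marks the instrument of the drawing event.

a crayon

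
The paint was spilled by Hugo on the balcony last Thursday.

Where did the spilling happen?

'on the balcony' marks the location of the spilling event.

on the balcony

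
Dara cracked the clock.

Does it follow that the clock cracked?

yes

'Dara cracked the clock' is the causative; it entails the inchoative 'the clock cracked'.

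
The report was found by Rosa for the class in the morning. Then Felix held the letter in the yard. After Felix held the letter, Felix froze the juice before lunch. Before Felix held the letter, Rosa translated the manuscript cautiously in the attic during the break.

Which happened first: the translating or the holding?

The connectives place the translating before the holding.

the translating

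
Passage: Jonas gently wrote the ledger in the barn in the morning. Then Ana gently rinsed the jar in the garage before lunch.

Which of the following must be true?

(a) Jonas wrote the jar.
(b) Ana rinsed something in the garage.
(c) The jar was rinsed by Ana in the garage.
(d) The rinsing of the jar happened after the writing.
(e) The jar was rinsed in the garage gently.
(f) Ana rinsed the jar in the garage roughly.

(b), (c), (d), (e)

(a) Not entailed — Jonas wrote the ledger, not the jar; the jar belongs to the rinsing event.
(b) Entailed — the original entails any weakening of itself; this just drops 'gently', 'before lunch' and generalizes the patient.
(c) Entailed — the original entails any weakening of itself; this just drops 'gently', 'before lunch'.
(d) Entailed — the narrative places the writing before the rinsing.
(e) Entailed — the original entails any weakening of itself; this just drops 'before lunch' and generalizes the agent.
(f) Not entailed — 'roughly' adds a manner not in (and inconsistent with) the original.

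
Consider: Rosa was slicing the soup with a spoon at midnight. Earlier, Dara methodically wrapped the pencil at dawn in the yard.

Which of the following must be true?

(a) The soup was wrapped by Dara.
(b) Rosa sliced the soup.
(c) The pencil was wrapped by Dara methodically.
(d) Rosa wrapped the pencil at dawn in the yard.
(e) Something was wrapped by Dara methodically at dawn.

(a) Not entailed — Dara wrapped the pencil, not the soup; the soup belongs to the slicing event.
(b) Not entailed — 'was slicing' is progressive on an accomplishment; it does not entail the completed 'sliced'.
(c) Entailed — every conjunct here is already in the original wrapping event.
(d) Not entailed — the passage has Dara wrapping the pencil, not Rosa.
(e) Entailed — dropping 'in the yard' and generalizing the patient leaves a sub-description the original still satisfies.

(c), (e)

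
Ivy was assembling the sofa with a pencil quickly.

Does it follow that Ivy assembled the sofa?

no

'was assembling' is progressive; for an accomplishment like 'assemble the sofa', it doesn't entail completion.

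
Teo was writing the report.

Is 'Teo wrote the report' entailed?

'was writing' is progressive; for an accomplishment like 'write the report', it doesn't entail completion.

no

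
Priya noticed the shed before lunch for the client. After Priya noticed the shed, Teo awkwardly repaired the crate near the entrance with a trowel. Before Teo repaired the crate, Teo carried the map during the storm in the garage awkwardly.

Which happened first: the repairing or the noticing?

the noticing

The connectives place the noticing before the repairing.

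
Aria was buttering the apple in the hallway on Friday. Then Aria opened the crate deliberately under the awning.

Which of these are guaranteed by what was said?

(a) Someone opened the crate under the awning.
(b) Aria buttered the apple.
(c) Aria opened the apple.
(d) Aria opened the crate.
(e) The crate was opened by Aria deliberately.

(a) Entailed — dropping 'deliberately' and generalizing the agent leaves a sub-description the original still satisfies.
(b) Not entailed — 'was buttering' is progressive on an accomplishment; it does not entail the completed 'buttered'.
(c) Not entailed — Aria opened the crate, not the apple; the apple belongs to the buttering event.
(d) Entailed — every conjunct here is already in the original opening event.
(e) Entailed — every conjunct here is already in the original opening event.

(a), (d), (e)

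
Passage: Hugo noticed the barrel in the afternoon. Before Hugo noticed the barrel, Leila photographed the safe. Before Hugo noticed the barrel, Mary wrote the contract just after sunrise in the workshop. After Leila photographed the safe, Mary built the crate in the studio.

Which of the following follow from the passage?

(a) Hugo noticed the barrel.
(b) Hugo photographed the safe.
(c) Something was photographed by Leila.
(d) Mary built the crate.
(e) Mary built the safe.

(a) Entailed — dropping 'in the afternoon' leaves a sub-description the original still satisfies.
(b) Not entailed — the passage has Leila photographing the safe, not Hugo.
(c) Entailed — the original entails any weakening of itself; this just generalizes the patient.
(d) Entailed — the original entails any weakening of itself; this just drops 'in the studio'.
(e) Not entailed — Mary built the crate, not the safe; the safe belongs to the photographing event.

(a), (c), (d)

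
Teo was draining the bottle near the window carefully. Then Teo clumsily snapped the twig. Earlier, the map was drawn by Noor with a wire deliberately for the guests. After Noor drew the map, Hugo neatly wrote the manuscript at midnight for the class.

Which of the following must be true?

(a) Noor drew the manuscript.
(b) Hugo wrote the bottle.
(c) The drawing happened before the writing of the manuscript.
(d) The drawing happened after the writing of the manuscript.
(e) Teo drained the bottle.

(a) Not entailed — Noor drew the map, not the manuscript; the manuscript belongs to the writing event.
(b) Not entailed — Hugo wrote the manuscript, not the bottle; the bottle belongs to the draining event.
(c) Entailed — the narrative places the drawing before the writing.
(d) Not entailed — the narrative places the drawing before the writing, not after.
(e) Not entailed — 'was draining' is progressive on an accomplishment; it does not entail the completed 'drained'.

(c)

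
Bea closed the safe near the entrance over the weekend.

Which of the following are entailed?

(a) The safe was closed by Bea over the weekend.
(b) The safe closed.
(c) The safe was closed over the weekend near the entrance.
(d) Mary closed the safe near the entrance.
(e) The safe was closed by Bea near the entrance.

(a) Entailed — every conjunct here is already in the original closing event.
(b) Entailed — 'Bea closed the safe' is causative; it entails the inchoative 'the safe closed'.
(c) Entailed — the original entails any weakening of itself; this just generalizes the agent.
(d) Not entailed — the passage has Bea closing the safe, not Mary.
(e) Entailed — the original entails any weakening of itself; this just drops 'over the weekend'.

(a), (b), (c), (e)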